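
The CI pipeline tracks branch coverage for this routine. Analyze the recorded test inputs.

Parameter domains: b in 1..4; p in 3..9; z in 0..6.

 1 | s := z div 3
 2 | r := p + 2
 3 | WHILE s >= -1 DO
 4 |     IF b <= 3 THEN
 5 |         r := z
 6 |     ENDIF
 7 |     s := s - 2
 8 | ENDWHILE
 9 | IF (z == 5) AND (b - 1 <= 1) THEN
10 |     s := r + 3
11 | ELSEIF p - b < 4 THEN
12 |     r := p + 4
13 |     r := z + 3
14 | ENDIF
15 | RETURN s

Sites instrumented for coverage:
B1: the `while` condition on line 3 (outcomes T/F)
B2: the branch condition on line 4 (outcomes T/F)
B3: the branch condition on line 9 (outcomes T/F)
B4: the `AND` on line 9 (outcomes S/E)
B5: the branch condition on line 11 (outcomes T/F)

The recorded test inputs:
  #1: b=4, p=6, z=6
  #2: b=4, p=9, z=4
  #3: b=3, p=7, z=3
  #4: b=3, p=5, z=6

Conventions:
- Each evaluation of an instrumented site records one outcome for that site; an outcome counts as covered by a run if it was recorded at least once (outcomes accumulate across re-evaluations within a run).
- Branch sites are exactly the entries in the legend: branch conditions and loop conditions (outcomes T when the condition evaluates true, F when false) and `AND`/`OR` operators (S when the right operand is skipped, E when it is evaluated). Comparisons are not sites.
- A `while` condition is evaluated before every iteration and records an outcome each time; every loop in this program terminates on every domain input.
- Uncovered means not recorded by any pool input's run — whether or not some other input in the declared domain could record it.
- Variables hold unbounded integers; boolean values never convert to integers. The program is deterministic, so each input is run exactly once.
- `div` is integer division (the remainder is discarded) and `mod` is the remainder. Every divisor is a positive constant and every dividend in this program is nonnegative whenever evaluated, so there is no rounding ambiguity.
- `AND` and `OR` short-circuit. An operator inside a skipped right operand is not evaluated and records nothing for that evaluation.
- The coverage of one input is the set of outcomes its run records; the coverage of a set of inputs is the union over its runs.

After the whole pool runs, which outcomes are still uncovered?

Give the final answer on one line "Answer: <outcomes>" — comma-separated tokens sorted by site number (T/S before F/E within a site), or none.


input #1, b=4, p=6, z=6: events B1->T, B2->F, B1->T, B2->F, B1->F, B4->S, B3->F, B5->T; outcomes B1=T, B1=F, B2=F, B3=F, B4=S, B5=T
input #2, b=4, p=9, z=4: events B1->T, B2->F, B1->T, B2->F, B1->F, B4->S, B3->F, B5->F; outcomes B1=T, B1=F, B2=F, B3=F, B4=S, B5=F
input #3, b=3, p=7, z=3: events B1->T, B2->T, B1->T, B2->T, B1->F, B4->S, B3->F, B5->F; outcomes B1=T, B1=F, B2=T, B3=F, B4=S, B5=F
input #4, b=3, p=5, z=6: events B1->T, B2->T, B1->T, B2->T, B1->F, B4->S, B3->F, B5->T; outcomes B1=T, B1=F, B2=T, B3=F, B4=S, B5=T
union over the pool: B1=T, B1=F, B2=T, B2=F, B3=F, B4=S, B5=T, B5=F
uncovered (2 of 10): B3=T, B4=E
Answer: B3=T, B4=E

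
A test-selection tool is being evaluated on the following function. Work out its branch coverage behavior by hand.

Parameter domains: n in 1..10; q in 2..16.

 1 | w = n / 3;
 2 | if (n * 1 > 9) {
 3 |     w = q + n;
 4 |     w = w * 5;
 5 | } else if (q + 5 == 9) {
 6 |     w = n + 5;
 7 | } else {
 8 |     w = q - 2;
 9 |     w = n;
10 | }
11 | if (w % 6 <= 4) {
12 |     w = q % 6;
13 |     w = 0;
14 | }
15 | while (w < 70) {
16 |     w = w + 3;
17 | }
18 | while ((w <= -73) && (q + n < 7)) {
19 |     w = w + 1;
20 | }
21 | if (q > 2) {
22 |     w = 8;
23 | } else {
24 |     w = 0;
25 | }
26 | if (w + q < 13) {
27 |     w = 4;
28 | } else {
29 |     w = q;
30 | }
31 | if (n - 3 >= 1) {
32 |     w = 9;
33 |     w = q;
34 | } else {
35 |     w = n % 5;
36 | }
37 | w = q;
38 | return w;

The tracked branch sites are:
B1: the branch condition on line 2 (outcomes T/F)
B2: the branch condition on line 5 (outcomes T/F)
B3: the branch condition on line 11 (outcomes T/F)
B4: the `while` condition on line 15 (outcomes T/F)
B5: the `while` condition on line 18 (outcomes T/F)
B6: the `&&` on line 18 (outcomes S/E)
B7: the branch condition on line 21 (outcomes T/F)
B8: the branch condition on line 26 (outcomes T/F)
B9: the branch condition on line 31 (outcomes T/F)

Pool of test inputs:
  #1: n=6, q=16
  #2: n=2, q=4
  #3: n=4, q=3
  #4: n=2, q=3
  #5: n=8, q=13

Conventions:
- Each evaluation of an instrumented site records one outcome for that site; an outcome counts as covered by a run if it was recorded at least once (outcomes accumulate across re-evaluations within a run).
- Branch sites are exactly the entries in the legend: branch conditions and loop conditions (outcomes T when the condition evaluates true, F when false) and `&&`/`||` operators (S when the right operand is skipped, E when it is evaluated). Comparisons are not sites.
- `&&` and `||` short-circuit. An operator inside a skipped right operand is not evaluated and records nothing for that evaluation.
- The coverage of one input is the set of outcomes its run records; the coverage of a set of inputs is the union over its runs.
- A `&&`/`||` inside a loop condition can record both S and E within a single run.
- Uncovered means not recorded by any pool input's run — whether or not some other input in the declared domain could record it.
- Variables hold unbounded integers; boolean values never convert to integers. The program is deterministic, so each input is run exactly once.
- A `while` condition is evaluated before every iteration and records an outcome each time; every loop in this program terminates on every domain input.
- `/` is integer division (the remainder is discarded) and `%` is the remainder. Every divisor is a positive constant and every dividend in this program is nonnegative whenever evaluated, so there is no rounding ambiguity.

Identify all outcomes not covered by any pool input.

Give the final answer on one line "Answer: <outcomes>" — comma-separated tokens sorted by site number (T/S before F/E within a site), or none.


test 1 (n=6, q=16) fires B1->F, B2->F, B3->T, B4->T, B4->T, B4->T, B4->T, B4->T, B4->T, B4->T, B4->T, B4->T, B4->T, B4->T, ...; hits B1=F, B2=F, B3=T, B4=T, B4=F, B5=F, B6=S, B7=T, B8=F, B9=T
test 2 (n=2, q=4) fires B1->F, B2->T, B3->T, B4->T, B4->T, B4->T, B4->T, B4->T, B4->T, B4->T, B4->T, B4->T, B4->T, B4->T, ...; hits B1=F, B2=T, B3=T, B4=T, B4=F, B5=F, B6=S, B7=T, B8=T, B9=F
test 3 (n=4, q=3) fires B1->F, B2->F, B3->T, B4->T, B4->T, B4->T, B4->T, B4->T, B4->T, B4->T, B4->T, B4->T, B4->T, B4->T, ...; hits B1=F, B2=F, B3=T, B4=T, B4=F, B5=F, B6=S, B7=T, B8=T, B9=T
test 4 (n=2, q=3) fires B1->F, B2->F, B3->T, B4->T, B4->T, B4->T, B4->T, B4->T, B4->T, B4->T, B4->T, B4->T, B4->T, B4->T, ...; hits B1=F, B2=F, B3=T, B4=T, B4=F, B5=F, B6=S, B7=T, B8=T, B9=F
test 5 (n=8, q=13) fires B1->F, B2->F, B3->T, B4->T, B4->T, B4->T, B4->T, B4->T, B4->T, B4->T, B4->T, B4->T, B4->T, B4->T, ...; hits B1=F, B2=F, B3=T, B4=T, B4=F, B5=F, B6=S, B7=T, B8=F, B9=T
union over the pool: B1=F, B2=T, B2=F, B3=T, B4=T, B4=F, B5=F, B6=S, B7=T, B8=T, B8=F, B9=T, B9=F
uncovered (5 of 18): B1=T, B3=F, B5=T, B6=E, B7=F
Answer: B1=T, B3=F, B5=T, B6=E, B7=F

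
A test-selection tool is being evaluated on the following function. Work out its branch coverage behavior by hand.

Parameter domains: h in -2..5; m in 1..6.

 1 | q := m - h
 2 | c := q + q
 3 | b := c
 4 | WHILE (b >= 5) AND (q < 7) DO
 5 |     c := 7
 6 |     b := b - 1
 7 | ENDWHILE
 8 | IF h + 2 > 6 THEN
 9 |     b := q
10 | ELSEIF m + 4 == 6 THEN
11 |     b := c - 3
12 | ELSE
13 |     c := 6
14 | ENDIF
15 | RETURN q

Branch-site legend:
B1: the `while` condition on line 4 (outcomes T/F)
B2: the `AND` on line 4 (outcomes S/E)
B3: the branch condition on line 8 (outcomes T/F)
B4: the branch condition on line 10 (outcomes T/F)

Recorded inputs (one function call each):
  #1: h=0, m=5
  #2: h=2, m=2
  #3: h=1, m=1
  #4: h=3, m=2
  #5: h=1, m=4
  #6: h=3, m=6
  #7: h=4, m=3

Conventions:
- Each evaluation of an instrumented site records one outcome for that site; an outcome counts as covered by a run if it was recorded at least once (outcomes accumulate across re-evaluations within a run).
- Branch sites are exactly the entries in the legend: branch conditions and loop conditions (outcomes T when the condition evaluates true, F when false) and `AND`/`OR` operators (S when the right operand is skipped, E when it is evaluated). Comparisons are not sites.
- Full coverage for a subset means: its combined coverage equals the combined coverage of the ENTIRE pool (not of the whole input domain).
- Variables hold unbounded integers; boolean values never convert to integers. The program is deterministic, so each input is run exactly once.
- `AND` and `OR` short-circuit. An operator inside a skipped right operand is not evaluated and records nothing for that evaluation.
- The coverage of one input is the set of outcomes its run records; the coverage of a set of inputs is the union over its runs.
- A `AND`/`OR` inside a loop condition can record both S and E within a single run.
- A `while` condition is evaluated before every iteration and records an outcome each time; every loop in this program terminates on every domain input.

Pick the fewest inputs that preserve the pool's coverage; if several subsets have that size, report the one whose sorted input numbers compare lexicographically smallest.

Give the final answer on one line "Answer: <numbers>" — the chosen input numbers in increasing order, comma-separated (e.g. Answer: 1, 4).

input #1 (h=0, m=5): events B2->E, B1->T, B2->E, B1->T, B2->E, B1->T, B2->E, B1->T, B2->E, B1->T, B2->E, B1->T, B2->S, B1->F, ...; covers B1=T, B1=F, B2=S, B2=E, B3=F, B4=F
input #2 (h=2, m=2): events B2->S, B1->F, B3->F, B4->T; covers B1=F, B2=S, B3=F, B4=T
input #3 (h=1, m=1): events B2->S, B1->F, B3->F, B4->F; covers B1=F, B2=S, B3=F, B4=F
input #4 (h=3, m=2): events B2->S, B1->F, B3->F, B4->T; covers B1=F, B2=S, B3=F, B4=T
input #5 (h=1, m=4): events B2->E, B1->T, B2->E, B1->T, B2->S, B1->F, B3->F, B4->F; covers B1=T, B1=F, B2=S, B2=E, B3=F, B4=F
input #6 (h=3, m=6): events B2->E, B1->T, B2->E, B1->T, B2->S, B1->F, B3->F, B4->F; covers B1=T, B1=F, B2=S, B2=E, B3=F, B4=F
input #7 (h=4, m=3): events B2->S, B1->F, B3->F, B4->F; covers B1=F, B2=S, B3=F, B4=F
pool-wide coverage (7 outcomes): B1=T, B1=F, B2=S, B2=E, B3=F, B4=T, B4=F
every size-1 subset falls short of the 7 outcomes (best: 6/7)
size 2: inputs {1, 2} cover all 7 outcomes, and no lexicographically smaller subset of this size does

Answer: 1, 2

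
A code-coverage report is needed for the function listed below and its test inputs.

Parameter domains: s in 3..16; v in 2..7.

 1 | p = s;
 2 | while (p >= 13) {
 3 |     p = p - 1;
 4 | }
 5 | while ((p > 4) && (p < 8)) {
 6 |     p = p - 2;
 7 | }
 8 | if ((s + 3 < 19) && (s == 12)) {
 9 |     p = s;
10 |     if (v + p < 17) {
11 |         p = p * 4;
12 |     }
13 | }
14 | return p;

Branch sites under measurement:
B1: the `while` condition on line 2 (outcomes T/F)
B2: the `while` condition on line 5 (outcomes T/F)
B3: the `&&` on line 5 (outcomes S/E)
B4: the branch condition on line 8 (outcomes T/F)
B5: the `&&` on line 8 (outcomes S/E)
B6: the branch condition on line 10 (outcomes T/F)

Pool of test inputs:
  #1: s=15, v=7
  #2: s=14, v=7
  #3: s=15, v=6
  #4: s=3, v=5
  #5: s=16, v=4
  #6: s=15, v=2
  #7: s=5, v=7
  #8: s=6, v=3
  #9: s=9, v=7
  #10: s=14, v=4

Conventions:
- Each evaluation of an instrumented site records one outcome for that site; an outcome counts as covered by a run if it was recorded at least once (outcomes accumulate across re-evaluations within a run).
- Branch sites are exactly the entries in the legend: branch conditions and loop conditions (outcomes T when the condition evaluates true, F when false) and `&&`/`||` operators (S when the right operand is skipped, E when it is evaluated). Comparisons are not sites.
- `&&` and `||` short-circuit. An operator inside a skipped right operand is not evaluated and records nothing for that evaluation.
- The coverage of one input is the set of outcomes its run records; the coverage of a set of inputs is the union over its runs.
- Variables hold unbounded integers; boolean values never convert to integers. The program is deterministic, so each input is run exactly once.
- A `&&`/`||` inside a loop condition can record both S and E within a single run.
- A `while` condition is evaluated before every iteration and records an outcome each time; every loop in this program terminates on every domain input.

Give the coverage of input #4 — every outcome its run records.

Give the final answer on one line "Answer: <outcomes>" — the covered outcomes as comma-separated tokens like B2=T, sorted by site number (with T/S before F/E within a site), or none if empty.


Running input #4 (s=3, v=5), event by event:
  B1->F, B3->S, B2->F, B5->E, B4->F
distinct outcomes covered: B1=F, B2=F, B3=S, B4=F, B5=E
Answer: B1=F, B2=F, B3=S, B4=F, B5=E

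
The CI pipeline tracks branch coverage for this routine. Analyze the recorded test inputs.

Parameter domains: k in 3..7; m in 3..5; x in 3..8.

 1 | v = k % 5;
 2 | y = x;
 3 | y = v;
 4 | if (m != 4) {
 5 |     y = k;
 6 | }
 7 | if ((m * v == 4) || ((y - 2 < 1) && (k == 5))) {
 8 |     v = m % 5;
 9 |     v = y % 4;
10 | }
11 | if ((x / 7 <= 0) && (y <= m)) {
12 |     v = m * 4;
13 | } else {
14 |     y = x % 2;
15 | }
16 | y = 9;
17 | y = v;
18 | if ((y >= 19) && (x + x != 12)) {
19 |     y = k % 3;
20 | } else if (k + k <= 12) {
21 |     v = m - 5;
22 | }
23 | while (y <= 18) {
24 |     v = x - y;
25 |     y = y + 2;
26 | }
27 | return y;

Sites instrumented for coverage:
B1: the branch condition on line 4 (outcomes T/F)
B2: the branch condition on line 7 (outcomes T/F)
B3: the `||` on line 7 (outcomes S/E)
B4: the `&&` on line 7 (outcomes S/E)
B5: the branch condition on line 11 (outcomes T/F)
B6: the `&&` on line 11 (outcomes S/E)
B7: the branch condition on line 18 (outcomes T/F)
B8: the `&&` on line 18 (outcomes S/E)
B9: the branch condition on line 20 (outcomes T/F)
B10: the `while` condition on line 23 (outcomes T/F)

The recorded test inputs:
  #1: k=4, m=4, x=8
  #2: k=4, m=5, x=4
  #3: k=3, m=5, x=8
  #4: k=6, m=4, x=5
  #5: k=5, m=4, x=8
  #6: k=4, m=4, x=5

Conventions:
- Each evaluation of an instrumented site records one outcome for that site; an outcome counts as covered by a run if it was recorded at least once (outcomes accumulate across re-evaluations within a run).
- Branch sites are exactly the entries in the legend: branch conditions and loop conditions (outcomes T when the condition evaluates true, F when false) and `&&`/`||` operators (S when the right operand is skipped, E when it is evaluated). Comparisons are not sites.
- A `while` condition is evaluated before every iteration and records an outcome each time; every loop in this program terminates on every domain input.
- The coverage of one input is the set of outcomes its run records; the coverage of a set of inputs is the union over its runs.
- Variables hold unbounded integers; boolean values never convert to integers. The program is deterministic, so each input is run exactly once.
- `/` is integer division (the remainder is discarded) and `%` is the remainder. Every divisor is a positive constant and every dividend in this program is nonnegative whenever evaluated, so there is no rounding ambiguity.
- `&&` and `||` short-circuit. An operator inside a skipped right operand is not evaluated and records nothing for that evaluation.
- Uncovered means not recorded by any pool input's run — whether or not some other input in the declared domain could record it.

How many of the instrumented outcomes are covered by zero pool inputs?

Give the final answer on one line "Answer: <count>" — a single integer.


input #1, k=4, m=4, x=8: events B1->F, B3->E, B4->S, B2->F, B6->S, B5->F, B8->S, B7->F, B9->T, B10->T, B10->T, B10->T, B10->T, B10->T, ...; outcomes B1=F, B2=F, B3=E, B4=S, B5=F, B6=S, B7=F, B8=S, B9=T, B10=T, B10=F
input #2, k=4, m=5, x=4: events B1->T, B3->E, B4->S, B2->F, B6->E, B5->T, B8->E, B7->T, B10->T, B10->T, B10->T, B10->T, B10->T, B10->T, ...; outcomes B1=T, B2=F, B3=E, B4=S, B5=T, B6=E, B7=T, B8=E, B10=T, B10=F
input #3, k=3, m=5, x=8: events B1->T, B3->E, B4->S, B2->F, B6->S, B5->F, B8->S, B7->F, B9->T, B10->T, B10->T, B10->T, B10->T, B10->T, ...; outcomes B1=T, B2=F, B3=E, B4=S, B5=F, B6=S, B7=F, B8=S, B9=T, B10=T, B10=F
input #4, k=6, m=4, x=5: events B1->F, B3->S, B2->T, B6->E, B5->T, B8->S, B7->F, B9->T, B10->T, B10->T, B10->F; outcomes B1=F, B2=T, B3=S, B5=T, B6=E, B7=F, B8=S, B9=T, B10=T, B10=F
input #5, k=5, m=4, x=8: events B1->F, B3->E, B4->E, B2->T, B6->S, B5->F, B8->S, B7->F, B9->T, B10->T, B10->T, B10->T, B10->T, B10->T, ...; outcomes B1=F, B2=T, B3=E, B4=E, B5=F, B6=S, B7=F, B8=S, B9=T, B10=T, B10=F
input #6, k=4, m=4, x=5: events B1->F, B3->E, B4->S, B2->F, B6->E, B5->T, B8->S, B7->F, B9->T, B10->T, B10->T, B10->F; outcomes B1=F, B2=F, B3=E, B4=S, B5=T, B6=E, B7=F, B8=S, B9=T, B10=T, B10=F
union over the pool: B1=T, B1=F, B2=T, B2=F, B3=S, B3=E, B4=S, B4=E, B5=T, B5=F, B6=S, B6=E, B7=T, B7=F, B8=S, B8=E, B9=T, B10=T, B10=F
uncovered (1 of 20): B9=F
Answer: 1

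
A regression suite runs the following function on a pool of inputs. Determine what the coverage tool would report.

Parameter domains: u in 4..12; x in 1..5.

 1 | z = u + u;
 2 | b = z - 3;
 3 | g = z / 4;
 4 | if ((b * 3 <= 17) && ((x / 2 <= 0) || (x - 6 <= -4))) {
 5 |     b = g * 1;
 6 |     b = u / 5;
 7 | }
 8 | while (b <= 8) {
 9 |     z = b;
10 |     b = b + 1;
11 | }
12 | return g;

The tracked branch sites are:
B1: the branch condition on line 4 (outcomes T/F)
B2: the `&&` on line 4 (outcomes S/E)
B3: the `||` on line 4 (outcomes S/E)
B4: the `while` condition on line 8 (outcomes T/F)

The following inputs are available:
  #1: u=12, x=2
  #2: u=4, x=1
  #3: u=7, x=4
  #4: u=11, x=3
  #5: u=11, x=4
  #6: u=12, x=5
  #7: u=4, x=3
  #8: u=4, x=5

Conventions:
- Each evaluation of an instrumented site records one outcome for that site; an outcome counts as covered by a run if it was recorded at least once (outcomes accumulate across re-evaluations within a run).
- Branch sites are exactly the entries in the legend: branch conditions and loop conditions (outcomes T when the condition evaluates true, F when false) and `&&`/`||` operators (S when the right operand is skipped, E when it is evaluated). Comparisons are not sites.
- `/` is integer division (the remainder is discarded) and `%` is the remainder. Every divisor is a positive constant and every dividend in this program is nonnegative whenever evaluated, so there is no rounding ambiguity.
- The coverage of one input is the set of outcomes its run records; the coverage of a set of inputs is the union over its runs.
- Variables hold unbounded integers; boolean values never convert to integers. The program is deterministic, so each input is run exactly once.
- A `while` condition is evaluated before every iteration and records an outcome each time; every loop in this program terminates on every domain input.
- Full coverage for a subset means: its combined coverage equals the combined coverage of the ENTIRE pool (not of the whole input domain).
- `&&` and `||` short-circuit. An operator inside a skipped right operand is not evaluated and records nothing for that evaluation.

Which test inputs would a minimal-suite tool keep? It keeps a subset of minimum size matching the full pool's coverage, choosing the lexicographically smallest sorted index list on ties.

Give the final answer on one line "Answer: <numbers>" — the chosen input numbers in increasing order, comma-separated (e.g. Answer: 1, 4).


test 1 (u=12, x=2) fires B2->S, B1->F, B4->F; hits B1=F, B2=S, B4=F
test 2 (u=4, x=1) fires B2->E, B3->S, B1->T, B4->T, B4->T, B4->T, B4->T, B4->T, B4->T, B4->T, B4->T, B4->T, B4->F; hits B1=T, B2=E, B3=S, B4=T, B4=F
test 3 (u=7, x=4) fires B2->S, B1->F, B4->F; hits B1=F, B2=S, B4=F
test 4 (u=11, x=3) fires B2->S, B1->F, B4->F; hits B1=F, B2=S, B4=F
test 5 (u=11, x=4) fires B2->S, B1->F, B4->F; hits B1=F, B2=S, B4=F
test 6 (u=12, x=5) fires B2->S, B1->F, B4->F; hits B1=F, B2=S, B4=F
test 7 (u=4, x=3) fires B2->E, B3->E, B1->F, B4->T, B4->T, B4->T, B4->T, B4->F; hits B1=F, B2=E, B3=E, B4=T, B4=F
test 8 (u=4, x=5) fires B2->E, B3->E, B1->F, B4->T, B4->T, B4->T, B4->T, B4->F; hits B1=F, B2=E, B3=E, B4=T, B4=F
pool-wide coverage (8 outcomes): B1=T, B1=F, B2=S, B2=E, B3=S, B3=E, B4=T, B4=F
size 1 is not enough: best union over all size-1 subsets is 5/8
size 2 is not enough: best union over all size-2 subsets is 7/8
the canonical winner is {1, 2, 7}: size 3, full 8-outcome coverage, earliest index list among size-3 covers
Answer: 1, 2, 7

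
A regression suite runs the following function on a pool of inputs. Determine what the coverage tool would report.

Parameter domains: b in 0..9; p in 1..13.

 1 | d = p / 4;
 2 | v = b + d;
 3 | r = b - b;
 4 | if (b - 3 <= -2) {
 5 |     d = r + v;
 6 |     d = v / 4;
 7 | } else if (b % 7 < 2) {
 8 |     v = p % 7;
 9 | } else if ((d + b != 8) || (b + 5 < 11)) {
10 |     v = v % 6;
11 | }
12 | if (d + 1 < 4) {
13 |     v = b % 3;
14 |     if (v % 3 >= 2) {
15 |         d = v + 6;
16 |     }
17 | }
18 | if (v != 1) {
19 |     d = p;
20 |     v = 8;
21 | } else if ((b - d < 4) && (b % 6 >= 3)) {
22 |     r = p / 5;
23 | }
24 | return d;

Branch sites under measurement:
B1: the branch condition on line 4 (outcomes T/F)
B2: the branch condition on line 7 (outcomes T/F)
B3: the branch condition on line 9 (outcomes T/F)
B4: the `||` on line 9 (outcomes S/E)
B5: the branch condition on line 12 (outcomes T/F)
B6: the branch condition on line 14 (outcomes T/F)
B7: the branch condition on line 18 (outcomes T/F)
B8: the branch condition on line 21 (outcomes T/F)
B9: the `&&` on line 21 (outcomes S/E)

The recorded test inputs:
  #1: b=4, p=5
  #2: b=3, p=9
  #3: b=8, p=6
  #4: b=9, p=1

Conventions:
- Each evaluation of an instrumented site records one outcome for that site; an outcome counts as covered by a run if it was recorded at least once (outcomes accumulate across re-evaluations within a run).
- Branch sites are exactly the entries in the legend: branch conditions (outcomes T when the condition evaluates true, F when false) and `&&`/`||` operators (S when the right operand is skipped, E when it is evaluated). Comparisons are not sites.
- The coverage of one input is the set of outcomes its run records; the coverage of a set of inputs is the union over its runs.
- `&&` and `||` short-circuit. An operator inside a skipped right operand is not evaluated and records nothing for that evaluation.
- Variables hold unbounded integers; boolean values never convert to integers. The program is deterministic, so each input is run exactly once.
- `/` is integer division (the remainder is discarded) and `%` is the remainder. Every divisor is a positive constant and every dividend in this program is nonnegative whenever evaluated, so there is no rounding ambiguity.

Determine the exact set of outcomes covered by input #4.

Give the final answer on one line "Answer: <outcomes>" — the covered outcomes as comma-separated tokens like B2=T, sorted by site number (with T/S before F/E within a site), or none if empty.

Running input #4 (b=9, p=1), event by event:
  B1->F, B2->F, B4->S, B3->T, B5->T, B6->F, B7->T
deduplicating events, the covered set is: B1=F, B2=F, B3=T, B4=S, B5=T, B6=F, B7=T

Answer: B1=F, B2=F, B3=T, B4=S, B5=T, B6=F, B7=T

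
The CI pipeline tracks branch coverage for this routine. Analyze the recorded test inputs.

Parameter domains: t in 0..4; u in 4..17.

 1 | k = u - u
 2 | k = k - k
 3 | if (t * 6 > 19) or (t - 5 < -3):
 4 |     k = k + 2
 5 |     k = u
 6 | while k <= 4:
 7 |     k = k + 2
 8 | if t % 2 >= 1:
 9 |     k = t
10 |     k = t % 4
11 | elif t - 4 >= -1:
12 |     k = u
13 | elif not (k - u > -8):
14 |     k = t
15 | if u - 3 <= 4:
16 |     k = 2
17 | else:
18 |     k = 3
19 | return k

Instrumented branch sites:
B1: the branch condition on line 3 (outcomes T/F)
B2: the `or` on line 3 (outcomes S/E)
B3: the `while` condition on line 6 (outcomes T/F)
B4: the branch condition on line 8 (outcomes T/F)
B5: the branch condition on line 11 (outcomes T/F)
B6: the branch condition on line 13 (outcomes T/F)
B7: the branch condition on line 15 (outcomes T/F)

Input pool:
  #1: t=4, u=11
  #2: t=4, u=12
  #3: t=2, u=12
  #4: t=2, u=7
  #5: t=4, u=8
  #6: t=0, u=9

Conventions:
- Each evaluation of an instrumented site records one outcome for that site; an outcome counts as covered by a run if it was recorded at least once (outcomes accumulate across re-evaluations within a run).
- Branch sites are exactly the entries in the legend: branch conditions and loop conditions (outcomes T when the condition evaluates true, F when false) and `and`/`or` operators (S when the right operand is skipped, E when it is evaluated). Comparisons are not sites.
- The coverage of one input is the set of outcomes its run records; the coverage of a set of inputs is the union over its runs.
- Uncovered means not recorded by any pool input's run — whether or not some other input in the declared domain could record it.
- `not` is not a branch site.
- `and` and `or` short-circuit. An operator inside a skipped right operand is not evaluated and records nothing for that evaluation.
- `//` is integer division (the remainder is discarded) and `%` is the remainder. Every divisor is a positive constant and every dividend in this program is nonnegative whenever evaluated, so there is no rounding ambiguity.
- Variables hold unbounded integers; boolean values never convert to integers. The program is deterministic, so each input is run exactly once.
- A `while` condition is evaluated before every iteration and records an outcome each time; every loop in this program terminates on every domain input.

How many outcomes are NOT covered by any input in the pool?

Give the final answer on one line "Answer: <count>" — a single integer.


test 1 (t=4, u=11) fires B2->S, B1->T, B3->F, B4->F, B5->T, B7->F; hits B1=T, B2=S, B3=F, B4=F, B5=T, B7=F
test 2 (t=4, u=12) fires B2->S, B1->T, B3->F, B4->F, B5->T, B7->F; hits B1=T, B2=S, B3=F, B4=F, B5=T, B7=F
test 3 (t=2, u=12) fires B2->E, B1->F, B3->T, B3->T, B3->T, B3->F, B4->F, B5->F, B6->F, B7->F; hits B1=F, B2=E, B3=T, B3=F, B4=F, B5=F, B6=F, B7=F
test 4 (t=2, u=7) fires B2->E, B1->F, B3->T, B3->T, B3->T, B3->F, B4->F, B5->F, B6->F, B7->T; hits B1=F, B2=E, B3=T, B3=F, B4=F, B5=F, B6=F, B7=T
test 5 (t=4, u=8) fires B2->S, B1->T, B3->F, B4->F, B5->T, B7->F; hits B1=T, B2=S, B3=F, B4=F, B5=T, B7=F
test 6 (t=0, u=9) fires B2->E, B1->T, B3->F, B4->F, B5->F, B6->F, B7->F; hits B1=T, B2=E, B3=F, B4=F, B5=F, B6=F, B7=F
union over the pool: B1=T, B1=F, B2=S, B2=E, B3=T, B3=F, B4=F, B5=T, B5=F, B6=F, B7=T, B7=F
uncovered (2 of 14): B4=T, B6=T
Answer: 2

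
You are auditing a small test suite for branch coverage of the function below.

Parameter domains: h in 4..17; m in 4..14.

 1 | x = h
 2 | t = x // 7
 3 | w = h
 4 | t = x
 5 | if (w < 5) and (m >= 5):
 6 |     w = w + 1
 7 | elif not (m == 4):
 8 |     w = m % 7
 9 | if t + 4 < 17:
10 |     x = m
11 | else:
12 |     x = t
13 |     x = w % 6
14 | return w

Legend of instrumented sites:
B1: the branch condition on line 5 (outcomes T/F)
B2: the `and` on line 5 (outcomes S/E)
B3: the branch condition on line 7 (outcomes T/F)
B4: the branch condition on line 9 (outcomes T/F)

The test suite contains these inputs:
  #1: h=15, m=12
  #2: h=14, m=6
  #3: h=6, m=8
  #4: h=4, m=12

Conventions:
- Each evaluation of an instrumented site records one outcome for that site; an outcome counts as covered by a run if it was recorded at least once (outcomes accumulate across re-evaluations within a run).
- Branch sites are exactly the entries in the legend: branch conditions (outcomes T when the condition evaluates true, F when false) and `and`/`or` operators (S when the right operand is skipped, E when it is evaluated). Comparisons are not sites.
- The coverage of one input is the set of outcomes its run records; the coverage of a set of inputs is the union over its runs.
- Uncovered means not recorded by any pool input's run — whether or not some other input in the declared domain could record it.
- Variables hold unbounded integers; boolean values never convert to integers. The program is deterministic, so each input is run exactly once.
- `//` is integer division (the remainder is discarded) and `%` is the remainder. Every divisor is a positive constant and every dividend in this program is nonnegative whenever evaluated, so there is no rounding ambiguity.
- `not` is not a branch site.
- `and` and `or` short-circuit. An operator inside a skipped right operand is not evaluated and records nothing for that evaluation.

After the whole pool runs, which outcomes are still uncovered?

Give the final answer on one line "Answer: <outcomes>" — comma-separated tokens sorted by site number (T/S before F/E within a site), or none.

input #1, h=15, m=12: events B2->S, B1->F, B3->T, B4->F; outcomes B1=F, B2=S, B3=T, B4=F
input #2, h=14, m=6: events B2->S, B1->F, B3->T, B4->F; outcomes B1=F, B2=S, B3=T, B4=F
input #3, h=6, m=8: events B2->S, B1->F, B3->T, B4->T; outcomes B1=F, B2=S, B3=T, B4=T
input #4, h=4, m=12: events B2->E, B1->T, B4->T; outcomes B1=T, B2=E, B4=T
union over the pool: B1=T, B1=F, B2=S, B2=E, B3=T, B4=T, B4=F
uncovered (1 of 8): B3=F

Answer: B3=F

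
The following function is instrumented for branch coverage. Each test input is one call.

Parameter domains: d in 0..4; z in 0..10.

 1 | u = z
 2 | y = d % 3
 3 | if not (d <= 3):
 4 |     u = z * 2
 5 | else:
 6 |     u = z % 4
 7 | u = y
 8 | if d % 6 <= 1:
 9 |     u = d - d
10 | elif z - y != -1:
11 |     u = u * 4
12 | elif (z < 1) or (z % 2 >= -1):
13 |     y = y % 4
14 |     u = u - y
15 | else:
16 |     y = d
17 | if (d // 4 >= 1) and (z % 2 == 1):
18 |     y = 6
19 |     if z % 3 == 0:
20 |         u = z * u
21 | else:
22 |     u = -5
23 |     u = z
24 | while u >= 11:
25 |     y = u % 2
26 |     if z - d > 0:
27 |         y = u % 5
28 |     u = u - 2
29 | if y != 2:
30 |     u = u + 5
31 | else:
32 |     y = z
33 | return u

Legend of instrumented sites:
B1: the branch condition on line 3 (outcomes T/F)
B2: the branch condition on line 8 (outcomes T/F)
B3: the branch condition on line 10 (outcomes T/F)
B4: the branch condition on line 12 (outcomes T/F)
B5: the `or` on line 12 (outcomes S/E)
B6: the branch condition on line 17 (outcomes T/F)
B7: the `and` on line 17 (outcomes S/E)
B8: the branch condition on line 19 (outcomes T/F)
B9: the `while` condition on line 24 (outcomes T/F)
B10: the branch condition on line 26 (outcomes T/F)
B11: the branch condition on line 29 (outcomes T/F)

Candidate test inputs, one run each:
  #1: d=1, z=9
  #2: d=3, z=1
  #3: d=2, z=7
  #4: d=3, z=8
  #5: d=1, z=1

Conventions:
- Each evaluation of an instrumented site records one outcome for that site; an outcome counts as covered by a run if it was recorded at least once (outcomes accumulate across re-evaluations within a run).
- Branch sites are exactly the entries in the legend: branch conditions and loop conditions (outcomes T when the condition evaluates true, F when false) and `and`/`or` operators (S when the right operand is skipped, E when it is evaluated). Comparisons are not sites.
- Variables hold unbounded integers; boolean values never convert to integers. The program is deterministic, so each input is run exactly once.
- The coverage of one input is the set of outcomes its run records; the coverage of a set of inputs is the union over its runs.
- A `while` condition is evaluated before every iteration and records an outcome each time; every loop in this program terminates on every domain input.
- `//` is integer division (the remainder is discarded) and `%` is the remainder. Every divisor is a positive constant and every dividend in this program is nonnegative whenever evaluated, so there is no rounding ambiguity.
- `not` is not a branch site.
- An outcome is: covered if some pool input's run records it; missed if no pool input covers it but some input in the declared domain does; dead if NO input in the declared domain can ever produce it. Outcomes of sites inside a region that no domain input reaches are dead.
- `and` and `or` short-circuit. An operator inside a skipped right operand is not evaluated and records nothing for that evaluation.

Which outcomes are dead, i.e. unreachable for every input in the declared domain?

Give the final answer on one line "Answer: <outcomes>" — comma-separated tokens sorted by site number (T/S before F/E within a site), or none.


running all 55 domain inputs and tallying outcomes:
  B4=F: unreachable across the whole domain -> dead
  reachable outcomes have witnesses, e.g. B1=T (e.g. d=4, z=0), B1=F (e.g. d=0, z=0), B2=T (e.g. d=0, z=0), B2=F (e.g. d=2, z=0)
Answer: B4=F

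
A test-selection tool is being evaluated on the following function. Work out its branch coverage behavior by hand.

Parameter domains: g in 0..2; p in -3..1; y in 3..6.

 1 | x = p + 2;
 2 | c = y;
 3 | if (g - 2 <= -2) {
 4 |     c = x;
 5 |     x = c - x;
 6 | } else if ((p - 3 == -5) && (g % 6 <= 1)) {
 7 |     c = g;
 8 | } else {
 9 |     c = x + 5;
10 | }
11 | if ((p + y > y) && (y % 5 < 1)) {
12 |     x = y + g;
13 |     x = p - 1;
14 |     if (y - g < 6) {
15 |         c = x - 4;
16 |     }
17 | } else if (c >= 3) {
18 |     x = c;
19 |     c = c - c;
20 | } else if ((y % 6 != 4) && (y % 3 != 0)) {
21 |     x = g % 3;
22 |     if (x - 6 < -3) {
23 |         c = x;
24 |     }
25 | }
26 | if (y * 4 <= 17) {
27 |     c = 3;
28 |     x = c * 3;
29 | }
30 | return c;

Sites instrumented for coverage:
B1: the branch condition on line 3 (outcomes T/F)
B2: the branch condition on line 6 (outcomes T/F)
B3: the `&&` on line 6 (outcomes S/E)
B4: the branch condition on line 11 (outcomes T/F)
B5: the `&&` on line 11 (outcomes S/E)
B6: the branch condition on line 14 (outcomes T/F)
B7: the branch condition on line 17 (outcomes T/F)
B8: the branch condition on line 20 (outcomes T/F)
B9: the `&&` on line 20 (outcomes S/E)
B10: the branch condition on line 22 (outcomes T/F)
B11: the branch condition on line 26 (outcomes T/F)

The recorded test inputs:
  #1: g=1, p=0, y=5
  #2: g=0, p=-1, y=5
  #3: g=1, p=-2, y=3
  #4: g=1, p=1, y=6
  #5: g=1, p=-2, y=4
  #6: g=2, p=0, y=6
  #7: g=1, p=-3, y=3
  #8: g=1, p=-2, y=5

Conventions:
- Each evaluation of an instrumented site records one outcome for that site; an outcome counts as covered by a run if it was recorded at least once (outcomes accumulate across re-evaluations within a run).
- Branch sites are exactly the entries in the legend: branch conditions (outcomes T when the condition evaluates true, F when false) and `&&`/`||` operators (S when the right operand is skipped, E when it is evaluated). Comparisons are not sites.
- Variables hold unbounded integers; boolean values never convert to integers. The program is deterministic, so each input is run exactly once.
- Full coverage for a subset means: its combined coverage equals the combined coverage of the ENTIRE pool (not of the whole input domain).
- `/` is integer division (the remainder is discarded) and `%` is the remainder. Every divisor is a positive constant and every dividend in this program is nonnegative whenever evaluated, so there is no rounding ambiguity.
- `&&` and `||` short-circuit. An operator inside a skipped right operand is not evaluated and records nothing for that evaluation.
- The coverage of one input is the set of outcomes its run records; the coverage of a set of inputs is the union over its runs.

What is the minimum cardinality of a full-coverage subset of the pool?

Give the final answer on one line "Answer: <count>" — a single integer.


#1 (g=1, p=0, y=5) -> covered: B1=F, B2=F, B3=S, B4=F, B5=S, B7=T, B11=F
#2 (g=0, p=-1, y=5) -> covered: B1=T, B4=F, B5=S, B7=F, B8=T, B9=E, B10=T, B11=F
#3 (g=1, p=-2, y=3) -> covered: B1=F, B2=T, B3=E, B4=F, B5=S, B7=F, B8=F, B9=E, B11=T
#4 (g=1, p=1, y=6) -> covered: B1=F, B2=F, B3=S, B4=F, B5=E, B7=T, B11=F
#5 (g=1, p=-2, y=4) -> covered: B1=F, B2=T, B3=E, B4=F, B5=S, B7=F, B8=F, B9=S, B11=T
#6 (g=2, p=0, y=6) -> covered: B1=F, B2=F, B3=S, B4=F, B5=S, B7=T, B11=F
#7 (g=1, p=-3, y=3) -> covered: B1=F, B2=F, B3=S, B4=F, B5=S, B7=T, B11=T
#8 (g=1, p=-2, y=5) -> covered: B1=F, B2=T, B3=E, B4=F, B5=S, B7=F, B8=T, B9=E, B10=T, B11=F
the full pool covers 18 outcomes: B1=T, B1=F, B2=T, B2=F, B3=S, B3=E, B4=F, B5=S, B5=E, B7=T, B7=F, B8=T, B8=F, B9=S, B9=E, B10=T, B11=T, B11=F
every size-1 subset falls short of the 18 outcomes (best: 10/18)
every size-2 subset falls short of the 18 outcomes (best: 14/18)
at size 3, {2, 4, 5} reaches all 18 outcomes; every lexicographically earlier size-3 subset fails
Answer: 3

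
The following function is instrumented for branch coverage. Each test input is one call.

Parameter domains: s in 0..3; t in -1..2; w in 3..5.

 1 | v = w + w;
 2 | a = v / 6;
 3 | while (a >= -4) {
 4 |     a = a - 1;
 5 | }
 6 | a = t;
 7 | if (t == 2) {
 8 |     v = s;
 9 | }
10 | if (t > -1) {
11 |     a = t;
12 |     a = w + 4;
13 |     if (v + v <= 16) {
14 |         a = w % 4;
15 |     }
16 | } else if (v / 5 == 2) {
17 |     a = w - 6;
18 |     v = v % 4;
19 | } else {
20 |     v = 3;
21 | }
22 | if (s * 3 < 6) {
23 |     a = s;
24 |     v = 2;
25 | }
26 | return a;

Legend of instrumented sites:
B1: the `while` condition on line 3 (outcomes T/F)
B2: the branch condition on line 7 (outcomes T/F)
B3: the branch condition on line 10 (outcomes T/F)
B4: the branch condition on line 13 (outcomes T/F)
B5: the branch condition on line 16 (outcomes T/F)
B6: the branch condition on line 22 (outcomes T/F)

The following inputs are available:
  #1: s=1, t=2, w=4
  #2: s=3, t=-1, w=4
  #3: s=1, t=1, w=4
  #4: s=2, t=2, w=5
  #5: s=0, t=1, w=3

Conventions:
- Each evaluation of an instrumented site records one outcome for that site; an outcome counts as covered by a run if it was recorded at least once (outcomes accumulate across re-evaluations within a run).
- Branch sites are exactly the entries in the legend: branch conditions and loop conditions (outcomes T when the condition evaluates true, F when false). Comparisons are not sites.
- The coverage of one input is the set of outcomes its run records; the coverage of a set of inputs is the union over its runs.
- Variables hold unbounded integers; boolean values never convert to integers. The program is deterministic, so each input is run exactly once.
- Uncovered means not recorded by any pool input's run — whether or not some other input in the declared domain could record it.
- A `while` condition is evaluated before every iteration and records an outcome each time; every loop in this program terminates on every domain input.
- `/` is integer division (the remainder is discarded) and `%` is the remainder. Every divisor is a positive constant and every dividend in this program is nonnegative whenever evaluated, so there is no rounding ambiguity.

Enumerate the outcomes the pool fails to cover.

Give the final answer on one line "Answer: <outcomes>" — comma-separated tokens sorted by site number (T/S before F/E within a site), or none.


input #1 (s=1, t=2, w=4): covers B1=T, B1=F, B2=T, B3=T, B4=T, B6=T
input #2 (s=3, t=-1, w=4): covers B1=T, B1=F, B2=F, B3=F, B5=F, B6=F
input #3 (s=1, t=1, w=4): covers B1=T, B1=F, B2=F, B3=T, B4=T, B6=T
input #4 (s=2, t=2, w=5): covers B1=T, B1=F, B2=T, B3=T, B4=T, B6=F
input #5 (s=0, t=1, w=3): covers B1=T, B1=F, B2=F, B3=T, B4=T, B6=T
union over the pool: B1=T, B1=F, B2=T, B2=F, B3=T, B3=F, B4=T, B5=F, B6=T, B6=F
uncovered (2 of 12): B4=F, B5=T
Answer: B4=F, B5=T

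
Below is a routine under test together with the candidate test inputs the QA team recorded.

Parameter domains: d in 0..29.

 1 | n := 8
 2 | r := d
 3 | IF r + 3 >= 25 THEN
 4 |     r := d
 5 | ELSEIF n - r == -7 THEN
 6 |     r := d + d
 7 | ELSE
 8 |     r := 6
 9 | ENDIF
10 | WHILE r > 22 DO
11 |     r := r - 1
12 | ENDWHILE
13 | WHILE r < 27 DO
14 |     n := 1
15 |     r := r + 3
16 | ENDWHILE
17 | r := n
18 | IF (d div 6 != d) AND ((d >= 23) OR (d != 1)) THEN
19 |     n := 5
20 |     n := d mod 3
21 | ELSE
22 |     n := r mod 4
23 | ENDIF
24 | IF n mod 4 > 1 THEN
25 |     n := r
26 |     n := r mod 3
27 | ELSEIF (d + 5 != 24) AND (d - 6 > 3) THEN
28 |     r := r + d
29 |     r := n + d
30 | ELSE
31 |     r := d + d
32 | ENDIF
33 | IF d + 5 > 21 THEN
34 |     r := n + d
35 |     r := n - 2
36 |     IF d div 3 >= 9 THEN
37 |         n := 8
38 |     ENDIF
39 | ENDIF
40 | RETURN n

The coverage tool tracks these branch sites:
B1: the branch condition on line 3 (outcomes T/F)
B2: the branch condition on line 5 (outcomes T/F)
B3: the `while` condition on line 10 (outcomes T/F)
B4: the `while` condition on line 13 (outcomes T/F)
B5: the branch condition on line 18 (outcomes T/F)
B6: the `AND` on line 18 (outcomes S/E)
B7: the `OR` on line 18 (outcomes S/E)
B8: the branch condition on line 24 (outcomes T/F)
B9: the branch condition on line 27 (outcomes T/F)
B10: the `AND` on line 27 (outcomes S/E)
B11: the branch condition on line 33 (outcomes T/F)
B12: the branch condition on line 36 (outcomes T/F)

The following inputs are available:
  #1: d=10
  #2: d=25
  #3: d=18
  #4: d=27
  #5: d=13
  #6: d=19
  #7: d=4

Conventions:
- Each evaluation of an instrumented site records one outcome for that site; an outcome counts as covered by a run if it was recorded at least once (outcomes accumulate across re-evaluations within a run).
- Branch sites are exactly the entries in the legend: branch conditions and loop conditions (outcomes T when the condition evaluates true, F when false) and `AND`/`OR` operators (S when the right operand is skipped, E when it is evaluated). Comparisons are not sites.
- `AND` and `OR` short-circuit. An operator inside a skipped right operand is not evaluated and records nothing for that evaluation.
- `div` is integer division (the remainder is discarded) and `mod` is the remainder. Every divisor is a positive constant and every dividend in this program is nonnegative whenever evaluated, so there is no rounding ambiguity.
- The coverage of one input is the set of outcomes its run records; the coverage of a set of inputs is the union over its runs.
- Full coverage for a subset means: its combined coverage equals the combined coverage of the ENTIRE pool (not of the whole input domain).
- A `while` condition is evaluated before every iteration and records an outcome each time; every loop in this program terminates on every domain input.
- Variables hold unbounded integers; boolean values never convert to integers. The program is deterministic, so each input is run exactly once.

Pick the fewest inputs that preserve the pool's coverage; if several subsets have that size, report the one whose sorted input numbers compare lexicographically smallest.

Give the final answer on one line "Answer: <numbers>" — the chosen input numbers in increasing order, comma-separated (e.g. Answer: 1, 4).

input #1 (d=10): events B1->F, B2->F, B3->F, B4->T, B4->T, B4->T, B4->T, B4->T, B4->T, B4->T, B4->F, B6->E, B7->E, B5->T, ...; covers B1=F, B2=F, B3=F, B4=T, B4=F, B5=T, B6=E, B7=E, B8=F, B9=T, B10=E, B11=F
input #2 (d=25): events B1->T, B3->T, B3->T, B3->T, B3->F, B4->T, B4->T, B4->F, B6->E, B7->S, B5->T, B8->F, B10->E, B9->T, ...; covers B1=T, B3=T, B3=F, B4=T, B4=F, B5=T, B6=E, B7=S, B8=F, B9=T, B10=E, B11=T, B12=F
input #3 (d=18): events B1->F, B2->F, B3->F, B4->T, B4->T, B4->T, B4->T, B4->T, B4->T, B4->T, B4->F, B6->E, B7->E, B5->T, ...; covers B1=F, B2=F, B3=F, B4=T, B4=F, B5=T, B6=E, B7=E, B8=F, B9=T, B10=E, B11=T, B12=F
input #4 (d=27): events B1->T, B3->T, B3->T, B3->T, B3->T, B3->T, B3->F, B4->T, B4->T, B4->F, B6->E, B7->S, B5->T, B8->F, ...; covers B1=T, B3=T, B3=F, B4=T, B4=F, B5=T, B6=E, B7=S, B8=F, B9=T, B10=E, B11=T, B12=T
input #5 (d=13): events B1->F, B2->F, B3->F, B4->T, B4->T, B4->T, B4->T, B4->T, B4->T, B4->T, B4->F, B6->E, B7->E, B5->T, ...; covers B1=F, B2=F, B3=F, B4=T, B4=F, B5=T, B6=E, B7=E, B8=F, B9=T, B10=E, B11=F
input #6 (d=19): events B1->F, B2->F, B3->F, B4->T, B4->T, B4->T, B4->T, B4->T, B4->T, B4->T, B4->F, B6->E, B7->E, B5->T, ...; covers B1=F, B2=F, B3=F, B4=T, B4=F, B5=T, B6=E, B7=E, B8=F, B9=F, B10=S, B11=T, B12=F
input #7 (d=4): events B1->F, B2->F, B3->F, B4->T, B4->T, B4->T, B4->T, B4->T, B4->T, B4->T, B4->F, B6->E, B7->E, B5->T, ...; covers B1=F, B2=F, B3=F, B4=T, B4=F, B5=T, B6=E, B7=E, B8=F, B9=F, B10=E, B11=F
the full pool covers 20 outcomes: B1=T, B1=F, B2=F, B3=T, B3=F, B4=T, B4=F, B5=T, B6=E, B7=S, B7=E, B8=F, B9=T, B9=F, B10=S, B10=E, B11=T, B11=F, B12=T, B12=F
size 1 is not enough: best union over all size-1 subsets is 13/20
size 2 is not enough: best union over all size-2 subsets is 19/20
the canonical winner is {1, 4, 6}: size 3, full 20-outcome coverage, earliest index list among size-3 covers

Answer: 1, 4, 6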